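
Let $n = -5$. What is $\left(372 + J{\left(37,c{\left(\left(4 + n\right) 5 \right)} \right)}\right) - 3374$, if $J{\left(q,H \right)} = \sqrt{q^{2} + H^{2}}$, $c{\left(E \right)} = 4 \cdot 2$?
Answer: $-3002 + \sqrt{1433} \approx -2964.1$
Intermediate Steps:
$c{\left(E \right)} = 8$
$J{\left(q,H \right)} = \sqrt{H^{2} + q^{2}}$
$\left(372 + J{\left(37,c{\left(\left(4 + n\right) 5 \right)} \right)}\right) - 3374 = \left(372 + \sqrt{8^{2} + 37^{2}}\right) - 3374 = \left(372 + \sqrt{64 + 1369}\right) - 3374 = \left(372 + \sqrt{1433}\right) - 3374 = -3002 + \sqrt{1433}$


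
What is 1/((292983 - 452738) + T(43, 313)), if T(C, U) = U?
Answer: -1/159442 ≈ -6.2719e-6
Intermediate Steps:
1/((292983 - 452738) + T(43, 313)) = 1/((292983 - 452738) + 313) = 1/(-159755 + 313) = 1/(-159442) = -1/159442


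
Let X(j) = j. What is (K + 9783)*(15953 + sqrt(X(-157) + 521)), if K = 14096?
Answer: 380941687 + 47758*sqrt(91) ≈ 3.8140e+8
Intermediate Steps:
(K + 9783)*(15953 + sqrt(X(-157) + 521)) = (14096 + 9783)*(15953 + sqrt(-157 + 521)) = 23879*(15953 + sqrt(364)) = 23879*(15953 + 2*sqrt(91)) = 380941687 + 47758*sqrt(91)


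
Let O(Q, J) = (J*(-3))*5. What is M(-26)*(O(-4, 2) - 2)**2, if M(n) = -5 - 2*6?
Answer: -17408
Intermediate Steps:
O(Q, J) = -15*J (O(Q, J) = -3*J*5 = -15*J)
M(n) = -17 (M(n) = -5 - 12 = -17)
M(-26)*(O(-4, 2) - 2)**2 = -17*(-15*2 - 2)**2 = -17*(-30 - 2)**2 = -17*(-32)**2 = -17*1024 = -17408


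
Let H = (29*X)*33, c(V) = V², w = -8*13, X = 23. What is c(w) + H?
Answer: 32827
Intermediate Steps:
w = -104
H = 22011 (H = (29*23)*33 = 667*33 = 22011)
c(w) + H = (-104)² + 22011 = 10816 + 22011 = 32827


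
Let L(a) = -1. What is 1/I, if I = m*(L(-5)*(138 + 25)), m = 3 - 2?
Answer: -1/163 ≈ -0.0061350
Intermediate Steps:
m = 1
I = -163 (I = 1*(-(138 + 25)) = 1*(-1*163) = 1*(-163) = -163)
1/I = 1/(-163) = -1/163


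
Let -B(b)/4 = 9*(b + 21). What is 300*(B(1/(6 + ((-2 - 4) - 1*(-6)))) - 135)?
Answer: -269100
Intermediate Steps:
B(b) = -756 - 36*b (B(b) = -36*(b + 21) = -36*(21 + b) = -4*(189 + 9*b) = -756 - 36*b)
300*(B(1/(6 + ((-2 - 4) - 1*(-6)))) - 135) = 300*((-756 - 36/(6 + ((-2 - 4) - 1*(-6)))) - 135) = 300*((-756 - 36/(6 + (-6 + 6))) - 135) = 300*((-756 - 36/(6 + 0)) - 135) = 300*((-756 - 36/6) - 135) = 300*((-756 - 36*⅙) - 135) = 300*((-756 - 6) - 135) = 300*(-762 - 135) = 300*(-897) = -269100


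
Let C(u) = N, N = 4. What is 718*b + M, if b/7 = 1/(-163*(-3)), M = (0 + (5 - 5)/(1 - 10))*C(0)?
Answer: 5026/489 ≈ 10.278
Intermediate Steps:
C(u) = 4
M = 0 (M = (0 + (5 - 5)/(1 - 10))*4 = (0 + 0/(-9))*4 = (0 + 0*(-1/9))*4 = (0 + 0)*4 = 0*4 = 0)
b = 7/489 (b = 7/((-163*(-3))) = 7/489 ≈ 0.014315)
718*b + M = 718*(7/489) + 0 = 5026/489 + 0 = 5026/489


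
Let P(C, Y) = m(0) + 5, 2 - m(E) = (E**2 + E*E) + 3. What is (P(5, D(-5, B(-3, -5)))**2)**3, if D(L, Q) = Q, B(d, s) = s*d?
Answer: 4096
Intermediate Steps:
m(E) = -1 - 2*E**2 (m(E) = 2 - ((E**2 + E*E) + 3) = 2 - ((E**2 + E**2) + 3) = 2 - (2*E**2 + 3) = 2 - (3 + 2*E**2) = 2 + (-3 - 2*E**2) = -1 - 2*E**2)
B(d, s) = d*s
P(C, Y) = 4 (P(C, Y) = (-1 - 2*0**2) + 5 = (-1 - 2*0) + 5 = (-1 + 0) + 5 = -1 + 5 = 4)
(P(5, D(-5, B(-3, -5)))**2)**3 = (4**2)**3 = 16**3 = 4096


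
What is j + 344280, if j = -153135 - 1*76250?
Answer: 114895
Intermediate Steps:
j = -229385 (j = -153135 - 76250 = -229385)
j + 344280 = -229385 + 344280 = 114895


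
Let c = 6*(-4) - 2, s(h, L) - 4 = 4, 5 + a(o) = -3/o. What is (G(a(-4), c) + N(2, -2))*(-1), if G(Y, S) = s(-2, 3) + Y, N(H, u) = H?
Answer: -23/4 ≈ -5.7500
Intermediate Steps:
a(o) = -5 - 3/o
s(h, L) = 8 (s(h, L) = 4 + 4 = 8)
c = -26 (c = -24 - 2 = -26)
G(Y, S) = 8 + Y
(G(a(-4), c) + N(2, -2))*(-1) = ((8 + (-5 - 3/(-4))) + 2)*(-1) = ((8 + (-5 - 3*(-1/4))) + 2)*(-1) = ((8 + (-5 + 3/4)) + 2)*(-1) = ((8 - 17/4) + 2)*(-1) = (15/4 + 2)*(-1) = (23/4)*(-1) = -23/4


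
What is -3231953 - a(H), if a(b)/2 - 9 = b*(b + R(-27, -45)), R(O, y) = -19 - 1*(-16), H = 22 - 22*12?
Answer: -3350551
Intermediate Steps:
H = -242 (H = 22 - 264 = -242)
R(O, y) = -3 (R(O, y) = -19 + 16 = -3)
a(b) = 18 + 2*b*(-3 + b) (a(b) = 18 + 2*(b*(b - 3)) = 18 + 2*(b*(-3 + b)) = 18 + 2*b*(-3 + b))
-3231953 - a(H) = -3231953 - (18 - 6*(-242) + 2*(-242)²) = -3231953 - (18 + 1452 + 2*58564) = -3231953 - (18 + 1452 + 117128) = -3231953 - 1*118598 = -3231953 - 118598 = -3350551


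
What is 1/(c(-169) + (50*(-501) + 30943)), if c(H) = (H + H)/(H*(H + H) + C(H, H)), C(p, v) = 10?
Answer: 28566/168339269 ≈ 0.00016969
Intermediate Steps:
c(H) = 2*H/(10 + 2*H²) (c(H) = (H + H)/(H*(H + H) + 10) = (2*H)/(H*(2*H) + 10) = (2*H)/(2*H² + 10) = (2*H)/(10 + 2*H²) = 2*H/(10 + 2*H²))
1/(c(-169) + (50*(-501) + 30943)) = 1/(-169/(5 + (-169)²) + (50*(-501) + 30943)) = 1/(-169/(5 + 28561) + (-25050 + 30943)) = 1/(-169/28566 + 5893) = 1/(168339269/28566) = 28566/168339269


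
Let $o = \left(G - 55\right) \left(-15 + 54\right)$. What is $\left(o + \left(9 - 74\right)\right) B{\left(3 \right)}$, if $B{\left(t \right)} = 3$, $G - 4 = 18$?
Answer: $-4056$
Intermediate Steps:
$G = 22$ ($G = 4 + 18 = 22$)
$o = -1287$ ($o = \left(22 - 55\right) \left(-15 + 54\right) = \left(-33\right) 39 = -1287$)
$\left(o + \left(9 - 74\right)\right) B{\left(3 \right)} = \left(-1287 + \left(9 - 74\right)\right) 3 = \left(-1287 - 65\right) 3 = \left(-1352\right) 3 = -4056$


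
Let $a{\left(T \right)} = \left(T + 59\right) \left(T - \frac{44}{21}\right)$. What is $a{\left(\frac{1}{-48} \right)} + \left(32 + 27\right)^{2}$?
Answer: $\frac{6014303}{1792} \approx 3356.2$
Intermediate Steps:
$a{\left(T \right)} = \left(59 + T\right) \left(- \frac{44}{21} + T\right)$ ($a{\left(T \right)} = \left(59 + T\right) \left(T - \frac{44}{21}\right) = \left(59 + T\right) \left(- \frac{44}{21} + T\right)$)
$a{\left(\frac{1}{-48} \right)} + \left(32 + 27\right)^{2} = \left(- \frac{2596}{21} + \left(\frac{1}{-48}\right)^{2} + \frac{1195}{21 \left(-48\right)}\right) + \left(32 + 27\right)^{2} = \left(- \frac{2596}{21} + \left(- \frac{1}{48}\right)^{2} + \frac{1195}{21} \left(- \frac{1}{48}\right)\right) + 59^{2} = \left(- \frac{2596}{21} + \frac{1}{2304} - \frac{1195}{1008}\right) + 3481 = - \frac{223649}{1792} + 3481 = \frac{6014303}{1792}$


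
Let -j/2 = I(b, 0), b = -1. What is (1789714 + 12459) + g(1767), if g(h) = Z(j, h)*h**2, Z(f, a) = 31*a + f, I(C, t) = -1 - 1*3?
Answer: 171056405038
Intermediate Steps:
I(C, t) = -4 (I(C, t) = -1 - 3 = -4)
j = 8 (j = -2*(-4) = 8)
Z(f, a) = f + 31*a
g(h) = h**2*(8 + 31*h) (g(h) = (8 + 31*h)*h**2 = h**2*(8 + 31*h))
(1789714 + 12459) + g(1767) = (1789714 + 12459) + 1767**2*(8 + 31*1767) = 1802173 + 3122289*(8 + 54777) = 1802173 + 3122289*54785 = 1802173 + 171054602865 = 171056405038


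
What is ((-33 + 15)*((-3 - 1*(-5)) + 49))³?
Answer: -773620632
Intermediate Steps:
((-33 + 15)*((-3 - 1*(-5)) + 49))³ = (-18*((-3 + 5) + 49))³ = (-18*(2 + 49))³ = (-18*51)³ = (-918)³ = -773620632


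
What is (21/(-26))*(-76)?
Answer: 798/13 ≈ 61.385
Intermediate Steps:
(21/(-26))*(-76) = (21*(-1/26))*(-76) = -21/26*(-76) = 798/13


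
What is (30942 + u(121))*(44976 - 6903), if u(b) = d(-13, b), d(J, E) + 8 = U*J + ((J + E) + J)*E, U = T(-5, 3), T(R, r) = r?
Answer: 1613914470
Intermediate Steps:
U = 3
d(J, E) = -8 + 3*J + E*(E + 2*J) (d(J, E) = -8 + (3*J + ((J + E) + J)*E) = -8 + (3*J + ((E + J) + J)*E) = -8 + (3*J + (E + 2*J)*E) = -8 + (3*J + E*(E + 2*J)) = -8 + 3*J + E*(E + 2*J))
u(b) = -47 + b² - 26*b (u(b) = -8 + b² + 3*(-13) + 2*b*(-13) = -8 + b² - 39 - 26*b = -47 + b² - 26*b)
(30942 + u(121))*(44976 - 6903) = (30942 + (-47 + 121² - 26*121))*(44976 - 6903) = (30942 + (-47 + 14641 - 3146))*38073 = (30942 + 11448)*38073 = 42390*38073 = 1613914470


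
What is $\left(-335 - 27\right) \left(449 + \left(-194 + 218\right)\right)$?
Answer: $-171226$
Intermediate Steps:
$\left(-335 - 27\right) \left(449 + \left(-194 + 218\right)\right) = - 362 \left(449 + 24\right) = \left(-362\right) 473 = -171226$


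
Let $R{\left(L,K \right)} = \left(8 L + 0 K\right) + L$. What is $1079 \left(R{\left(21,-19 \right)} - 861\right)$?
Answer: $-725088$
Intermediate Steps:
$R{\left(L,K \right)} = 9 L$ ($R{\left(L,K \right)} = \left(8 L + 0\right) + L = 8 L + L = 9 L$)
$1079 \left(R{\left(21,-19 \right)} - 861\right) = 1079 \left(9 \cdot 21 - 861\right) = 1079 \left(189 - 861\right) = 1079 \left(-672\right) = -725088$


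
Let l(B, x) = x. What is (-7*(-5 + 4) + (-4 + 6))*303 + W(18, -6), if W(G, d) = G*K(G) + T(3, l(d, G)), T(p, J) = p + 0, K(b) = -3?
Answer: 2676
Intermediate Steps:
T(p, J) = p
W(G, d) = 3 - 3*G (W(G, d) = G*(-3) + 3 = -3*G + 3 = 3 - 3*G)
(-7*(-5 + 4) + (-4 + 6))*303 + W(18, -6) = (-7*(-5 + 4) + (-4 + 6))*303 + (3 - 3*18) = (-7*(-1) + 2)*303 + (3 - 54) = (7 + 2)*303 - 51 = 9*303 - 51 = 2727 - 51 = 2676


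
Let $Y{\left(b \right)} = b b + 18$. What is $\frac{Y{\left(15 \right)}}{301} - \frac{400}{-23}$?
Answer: $\frac{125989}{6923} \approx 18.199$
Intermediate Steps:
$Y{\left(b \right)} = 18 + b^{2}$ ($Y{\left(b \right)} = b^{2} + 18 = 18 + b^{2}$)
$\frac{Y{\left(15 \right)}}{301} - \frac{400}{-23} = \frac{18 + 15^{2}}{301} - \frac{400}{-23} = \left(18 + 225\right) \frac{1}{301} - - \frac{400}{23} = 243 \cdot \frac{1}{301} + \frac{400}{23} = \frac{243}{301} + \frac{400}{23} = \frac{125989}{6923}$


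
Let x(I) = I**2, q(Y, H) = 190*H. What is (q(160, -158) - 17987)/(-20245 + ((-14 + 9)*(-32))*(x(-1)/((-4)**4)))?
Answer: 6296/2655 ≈ 2.3714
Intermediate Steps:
(q(160, -158) - 17987)/(-20245 + ((-14 + 9)*(-32))*(x(-1)/((-4)**4))) = (190*(-158) - 17987)/(-20245 + ((-14 + 9)*(-32))*((-1)**2/((-4)**4))) = (-30020 - 17987)/(-20245 + (-5*(-32))*(1/256)) = -48007/(-20245 + 160*(1*(1/256))) = -48007/(-20245 + 160*(1/256)) = -48007/(-20245 + 5/8) = -48007/(-161955/8) = -48007*(-8/161955) = 6296/2655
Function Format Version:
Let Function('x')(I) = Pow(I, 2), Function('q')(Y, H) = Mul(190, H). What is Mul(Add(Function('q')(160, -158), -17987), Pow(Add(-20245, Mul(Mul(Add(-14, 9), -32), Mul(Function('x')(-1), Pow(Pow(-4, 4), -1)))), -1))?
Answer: Rational(6296, 2655) ≈ 2.3714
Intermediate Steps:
Mul(Add(Function('q')(160, -158), -17987), Pow(Add(-20245, Mul(Mul(Add(-14, 9), -32), Mul(Function('x')(-1), Pow(Pow(-4, 4), -1)))), -1)) = Mul(Add(Mul(190, -158), -17987), Pow(Add(-20245, Mul(Mul(Add(-14, 9), -32), Mul(Pow(-1, 2), Pow(Pow(-4, 4), -1)))), -1)) = Mul(Add(-30020, -17987), Pow(Add(-20245, Mul(Mul(-5, -32), Mul(1, Pow(256, -1)))), -1)) = Mul(-48007, Pow(Add(-20245, Mul(160, Mul(1, Rational(1, 256)))), -1)) = Mul(-48007, Pow(Add(-20245, Mul(160, Rational(1, 256))), -1)) = Mul(-48007, Pow(Add(-20245, Rational(5, 8)), -1)) = Mul(-48007, Pow(Rational(-161955, 8), -1)) = Mul(-48007, Rational(-8, 161955)) = Rational(6296, 2655)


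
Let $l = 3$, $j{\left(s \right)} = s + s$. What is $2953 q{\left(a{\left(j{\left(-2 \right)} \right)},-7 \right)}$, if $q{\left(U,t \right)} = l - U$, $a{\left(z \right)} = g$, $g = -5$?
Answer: $23624$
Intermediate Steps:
$j{\left(s \right)} = 2 s$
$a{\left(z \right)} = -5$
$q{\left(U,t \right)} = 3 - U$
$2953 q{\left(a{\left(j{\left(-2 \right)} \right)},-7 \right)} = 2953 \left(3 - -5\right) = 2953 \left(3 + 5\right) = 2953 \cdot 8 = 23624$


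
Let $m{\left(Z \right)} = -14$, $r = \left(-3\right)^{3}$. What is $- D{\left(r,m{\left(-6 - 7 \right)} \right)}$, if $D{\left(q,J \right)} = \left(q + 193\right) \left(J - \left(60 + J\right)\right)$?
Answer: $9960$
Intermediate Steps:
$r = -27$
$D{\left(q,J \right)} = -11580 - 60 q$ ($D{\left(q,J \right)} = \left(193 + q\right) \left(-60\right) = -11580 - 60 q$)
$- D{\left(r,m{\left(-6 - 7 \right)} \right)} = - (-11580 - -1620) = - (-11580 + 1620) = \left(-1\right) \left(-9960\right) = 9960$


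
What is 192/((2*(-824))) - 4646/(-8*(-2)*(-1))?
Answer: 239173/824 ≈ 290.26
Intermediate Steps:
192/((2*(-824))) - 4646/(-8*(-2)*(-1)) = 192/(-1648) - 4646/(16*(-1)) = 192*(-1/1648) - 4646/(-16) = -12/103 - 4646*(-1/16) = -12/103 + 2323/8 = 239173/824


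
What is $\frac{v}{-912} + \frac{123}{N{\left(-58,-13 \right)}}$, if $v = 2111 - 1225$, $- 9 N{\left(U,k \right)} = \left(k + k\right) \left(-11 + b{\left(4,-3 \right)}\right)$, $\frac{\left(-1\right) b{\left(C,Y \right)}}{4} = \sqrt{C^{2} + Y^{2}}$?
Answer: $- \frac{430925}{183768} \approx -2.3449$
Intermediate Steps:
$b{\left(C,Y \right)} = - 4 \sqrt{C^{2} + Y^{2}}$
$N{\left(U,k \right)} = \frac{62 k}{9}$ ($N{\left(U,k \right)} = - \frac{\left(k + k\right) \left(-11 - 4 \sqrt{4^{2} + \left(-3\right)^{2}}\right)}{9} = - \frac{2 k \left(-11 - 4 \sqrt{16 + 9}\right)}{9} = - \frac{2 k \left(-11 - 4 \sqrt{25}\right)}{9} = - \frac{2 k \left(-11 - 20\right)}{9} = - \frac{2 k \left(-31\right)}{9} = - \frac{\left(-62\right) k}{9} = \frac{62 k}{9}$)
$v = 886$ ($v = 2111 - 1225 = 886$)
$\frac{v}{-912} + \frac{123}{N{\left(-58,-13 \right)}} = \frac{886}{-912} + \frac{123}{\frac{62}{9} \left(-13\right)} = 886 \left(- \frac{1}{912}\right) + \frac{123}{- \frac{806}{9}} = - \frac{443}{456} + 123 \left(- \frac{9}{806}\right) = - \frac{443}{456} - \frac{1107}{806} = - \frac{430925}{183768}$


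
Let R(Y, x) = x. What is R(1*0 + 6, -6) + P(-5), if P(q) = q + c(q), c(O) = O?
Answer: -16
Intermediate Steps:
P(q) = 2*q (P(q) = q + q = 2*q)
R(1*0 + 6, -6) + P(-5) = -6 + 2*(-5) = -6 - 10 = -16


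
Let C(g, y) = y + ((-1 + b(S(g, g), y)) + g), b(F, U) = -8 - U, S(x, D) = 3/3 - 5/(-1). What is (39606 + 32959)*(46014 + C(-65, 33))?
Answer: 3333636100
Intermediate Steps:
S(x, D) = 6 (S(x, D) = 3*(1/3) - 5*(-1) = 1 + 5 = 6)
C(g, y) = -9 + g (C(g, y) = y + ((-1 + (-8 - y)) + g) = y + ((-9 - y) + g) = y + (-9 + g - y) = -9 + g)
(39606 + 32959)*(46014 + C(-65, 33)) = (39606 + 32959)*(46014 + (-9 - 65)) = 72565*(46014 - 74) = 72565*45940 = 3333636100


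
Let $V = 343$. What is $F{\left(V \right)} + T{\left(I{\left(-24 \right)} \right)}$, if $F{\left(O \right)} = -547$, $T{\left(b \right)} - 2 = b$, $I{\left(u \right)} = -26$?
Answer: $-571$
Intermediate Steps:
$T{\left(b \right)} = 2 + b$
$F{\left(V \right)} + T{\left(I{\left(-24 \right)} \right)} = -547 + \left(2 - 26\right) = -547 - 24 = -571$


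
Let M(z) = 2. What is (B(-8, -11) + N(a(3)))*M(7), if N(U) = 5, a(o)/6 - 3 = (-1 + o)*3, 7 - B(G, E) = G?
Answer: 40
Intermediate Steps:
B(G, E) = 7 - G
a(o) = 18*o (a(o) = 18 + 6*((-1 + o)*3) = 18 + 6*(-3 + 3*o) = 18 + (-18 + 18*o) = 18*o)
(B(-8, -11) + N(a(3)))*M(7) = ((7 - 1*(-8)) + 5)*2 = ((7 + 8) + 5)*2 = (15 + 5)*2 = 20*2 = 40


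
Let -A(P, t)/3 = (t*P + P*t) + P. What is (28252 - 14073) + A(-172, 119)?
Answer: 137503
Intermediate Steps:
A(P, t) = -3*P - 6*P*t (A(P, t) = -3*((t*P + P*t) + P) = -3*((P*t + P*t) + P) = -3*(2*P*t + P) = -3*(P + 2*P*t) = -3*P - 6*P*t)
(28252 - 14073) + A(-172, 119) = (28252 - 14073) - 3*(-172)*(1 + 2*119) = 14179 - 3*(-172)*(1 + 238) = 14179 - 3*(-172)*239 = 14179 + 123324 = 137503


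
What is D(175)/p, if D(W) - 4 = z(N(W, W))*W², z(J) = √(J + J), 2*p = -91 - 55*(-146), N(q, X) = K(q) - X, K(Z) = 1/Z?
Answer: 8/7939 + 14000*I*√6699/7939 ≈ 0.0010077 + 144.33*I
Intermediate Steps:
N(q, X) = 1/q - X
p = 7939/2 (p = (-91 - 55*(-146))/2 = (-91 + 8030)/2 = (½)*7939 = 7939/2 ≈ 3969.5)
z(J) = √2*√J (z(J) = √(2*J) = √2*√J)
D(W) = 4 + √2*W²*√(1/W - W) (D(W) = 4 + (√2*√(1/W - W))*W² = 4 + √2*W²*√(1/W - W))
D(175)/p = (4 + 175²*√(-2*175 + 2/175))/(7939/2) = (4 + 30625*√(-350 + 2*(1/175)))*(2/7939) = (4 + 30625*√(-350 + 2/175))*(2/7939) = (4 + 30625*√(-61248/175))*(2/7939) = (4 + 30625*(8*I*√6699/35))*(2/7939) = (4 + 7000*I*√6699)*(2/7939) = 8/7939 + 14000*I*√6699/7939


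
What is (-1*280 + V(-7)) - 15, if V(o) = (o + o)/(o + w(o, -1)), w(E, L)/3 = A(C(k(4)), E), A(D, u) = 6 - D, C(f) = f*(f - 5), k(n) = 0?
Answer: -3259/11 ≈ -296.27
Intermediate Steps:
C(f) = f*(-5 + f)
w(E, L) = 18 (w(E, L) = 3*(6 - 0*(-5 + 0)) = 3*(6 - 0*(-5)) = 3*(6 - 1*0) = 3*(6 + 0) = 3*6 = 18)
V(o) = 2*o/(18 + o) (V(o) = (o + o)/(o + 18) = (2*o)/(18 + o) = 2*o/(18 + o))
(-1*280 + V(-7)) - 15 = (-1*280 + 2*(-7)/(18 - 7)) - 15 = (-280 + 2*(-7)/11) - 15 = (-280 + 2*(-7)*(1/11)) - 15 = (-280 - 14/11) - 15 = -3094/11 - 15 = -3259/11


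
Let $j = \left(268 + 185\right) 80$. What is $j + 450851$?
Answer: $487091$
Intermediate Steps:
$j = 36240$ ($j = 453 \cdot 80 = 36240$)
$j + 450851 = 36240 + 450851 = 487091$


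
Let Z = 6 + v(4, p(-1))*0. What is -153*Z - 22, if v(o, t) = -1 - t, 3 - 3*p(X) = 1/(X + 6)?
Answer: -940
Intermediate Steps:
p(X) = 1 - 1/(3*(6 + X)) (p(X) = 1 - 1/(3*(X + 6)) = 1 - 1/(3*(6 + X)))
Z = 6 (Z = 6 + (-1 - (17/3 - 1)/(6 - 1))*0 = 6 + (-1 - 14/(5*3))*0 = 6 + (-1 - 1*14/15)*0 = 6 + (-1 - 14/15)*0 = 6 - 29/15*0 = 6 + 0 = 6)
-153*Z - 22 = -153*6 - 22 = -918 - 22 = -940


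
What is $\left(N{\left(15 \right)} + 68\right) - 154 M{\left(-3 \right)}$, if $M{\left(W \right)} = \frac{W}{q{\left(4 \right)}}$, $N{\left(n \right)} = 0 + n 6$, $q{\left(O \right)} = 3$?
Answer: $312$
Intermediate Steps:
$N{\left(n \right)} = 6 n$ ($N{\left(n \right)} = 0 + 6 n = 6 n$)
$M{\left(W \right)} = \frac{W}{3}$
$\left(N{\left(15 \right)} + 68\right) - 154 M{\left(-3 \right)} = \left(6 \cdot 15 + 68\right) - 154 \cdot \frac{1}{3} \left(-3\right) = \left(90 + 68\right) - -154 = 158 + 154 = 312$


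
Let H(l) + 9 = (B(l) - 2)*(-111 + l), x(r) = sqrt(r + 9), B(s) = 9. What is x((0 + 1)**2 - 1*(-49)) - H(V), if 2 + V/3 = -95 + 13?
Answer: 2550 + sqrt(59) ≈ 2557.7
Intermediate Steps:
V = -252 (V = -6 + 3*(-95 + 13) = -6 + 3*(-82) = -6 - 246 = -252)
x(r) = sqrt(9 + r)
H(l) = -786 + 7*l (H(l) = -9 + (9 - 2)*(-111 + l) = -9 + 7*(-111 + l) = -9 + (-777 + 7*l) = -786 + 7*l)
x((0 + 1)**2 - 1*(-49)) - H(V) = sqrt(9 + ((0 + 1)**2 - 1*(-49))) - (-786 + 7*(-252)) = sqrt(9 + (1**2 + 49)) - (-786 - 1764) = sqrt(9 + (1 + 49)) - 1*(-2550) = sqrt(9 + 50) + 2550 = sqrt(59) + 2550 = 2550 + sqrt(59)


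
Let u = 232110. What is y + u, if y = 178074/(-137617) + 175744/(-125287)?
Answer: 4001906172927404/17241621079 ≈ 2.3211e+5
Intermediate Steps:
y = -46495719286/17241621079 (y = 178074*(-1/137617) + 175744*(-1/125287) = -178074/137617 - 175744/125287 = -46495719286/17241621079 ≈ -2.6967)
y + u = -46495719286/17241621079 + 232110 = 4001906172927404/17241621079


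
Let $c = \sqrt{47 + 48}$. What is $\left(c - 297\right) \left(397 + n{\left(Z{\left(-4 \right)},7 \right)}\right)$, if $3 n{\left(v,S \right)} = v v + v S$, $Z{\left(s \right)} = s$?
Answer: $-116721 + 393 \sqrt{95} \approx -1.1289 \cdot 10^{5}$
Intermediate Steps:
$c = \sqrt{95} \approx 9.7468$
$n{\left(v,S \right)} = \frac{v^{2}}{3} + \frac{S v}{3}$ ($n{\left(v,S \right)} = \frac{v v + v S}{3} = \frac{v^{2} + S v}{3} = \frac{v^{2}}{3} + \frac{S v}{3}$)
$\left(c - 297\right) \left(397 + n{\left(Z{\left(-4 \right)},7 \right)}\right) = \left(\sqrt{95} - 297\right) \left(397 + \frac{1}{3} \left(-4\right) \left(7 - 4\right)\right) = \left(-297 + \sqrt{95}\right) \left(397 + \frac{1}{3} \left(-4\right) 3\right) = \left(-297 + \sqrt{95}\right) \left(397 - 4\right) = \left(-297 + \sqrt{95}\right) 393 = -116721 + 393 \sqrt{95}$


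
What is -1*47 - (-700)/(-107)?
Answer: -5729/107 ≈ -53.542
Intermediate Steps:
-1*47 - (-700)/(-107) = -47 - (-700)*(-1)/107 = -47 - 14*50/107 = -47 - 700/107 = -5729/107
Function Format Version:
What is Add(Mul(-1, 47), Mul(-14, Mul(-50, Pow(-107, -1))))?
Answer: Rational(-5729, 107) ≈ -53.542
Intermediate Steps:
Add(Mul(-1, 47), Mul(-14, Mul(-50, Pow(-107, -1)))) = Add(-47, Mul(-14, Mul(-50, Rational(-1, 107)))) = Add(-47, Mul(-14, Rational(50, 107))) = Add(-47, Rational(-700, 107)) = Rational(-5729, 107)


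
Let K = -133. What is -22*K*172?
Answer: 503272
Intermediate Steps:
-22*K*172 = -22*(-133)*172 = 2926*172 = 503272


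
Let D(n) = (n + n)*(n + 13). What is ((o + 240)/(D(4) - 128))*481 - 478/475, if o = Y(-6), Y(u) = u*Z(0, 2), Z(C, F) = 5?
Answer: 23987963/1900 ≈ 12625.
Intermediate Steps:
D(n) = 2*n*(13 + n) (D(n) = (2*n)*(13 + n) = 2*n*(13 + n))
Y(u) = 5*u (Y(u) = u*5 = 5*u)
o = -30 (o = 5*(-6) = -30)
((o + 240)/(D(4) - 128))*481 - 478/475 = ((-30 + 240)/(2*4*(13 + 4) - 128))*481 - 478/475 = (210/(2*4*17 - 128))*481 - 478*1/475 = (210/(136 - 128))*481 - 478/475 = (210/8)*481 - 478/475 = (210*(⅛))*481 - 478/475 = (105/4)*481 - 478/475 = 50505/4 - 478/475 = 23987963/1900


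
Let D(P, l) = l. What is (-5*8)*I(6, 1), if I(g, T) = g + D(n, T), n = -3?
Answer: -280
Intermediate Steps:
I(g, T) = T + g (I(g, T) = g + T = T + g)
(-5*8)*I(6, 1) = (-5*8)*(1 + 6) = -40*7 = -280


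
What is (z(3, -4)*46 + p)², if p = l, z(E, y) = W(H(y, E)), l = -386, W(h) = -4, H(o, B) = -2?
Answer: 324900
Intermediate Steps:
z(E, y) = -4
p = -386
(z(3, -4)*46 + p)² = (-4*46 - 386)² = (-184 - 386)² = (-570)² = 324900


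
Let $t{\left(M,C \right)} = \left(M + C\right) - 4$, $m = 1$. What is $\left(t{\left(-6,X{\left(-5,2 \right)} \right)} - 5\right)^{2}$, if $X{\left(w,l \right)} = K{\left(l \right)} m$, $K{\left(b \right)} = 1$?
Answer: $196$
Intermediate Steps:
$X{\left(w,l \right)} = 1$ ($X{\left(w,l \right)} = 1 \cdot 1 = 1$)
$t{\left(M,C \right)} = -4 + C + M$ ($t{\left(M,C \right)} = \left(C + M\right) - 4 = -4 + C + M$)
$\left(t{\left(-6,X{\left(-5,2 \right)} \right)} - 5\right)^{2} = \left(\left(-4 + 1 - 6\right) - 5\right)^{2} = \left(-9 - 5\right)^{2} = \left(-14\right)^{2} = 196$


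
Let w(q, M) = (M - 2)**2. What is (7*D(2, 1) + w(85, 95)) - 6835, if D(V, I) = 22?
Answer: 1968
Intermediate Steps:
w(q, M) = (-2 + M)**2
(7*D(2, 1) + w(85, 95)) - 6835 = (7*22 + (-2 + 95)**2) - 6835 = (154 + 93**2) - 6835 = (154 + 8649) - 6835 = 8803 - 6835 = 1968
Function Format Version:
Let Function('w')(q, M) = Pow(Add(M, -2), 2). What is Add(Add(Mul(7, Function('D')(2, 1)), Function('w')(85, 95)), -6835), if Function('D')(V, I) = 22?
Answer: 1968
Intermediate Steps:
Function('w')(q, M) = Pow(Add(-2, M), 2)
Add(Add(Mul(7, Function('D')(2, 1)), Function('w')(85, 95)), -6835) = Add(Add(Mul(7, 22), Pow(Add(-2, 95), 2)), -6835) = Add(Add(154, Pow(93, 2)), -6835) = Add(Add(154, 8649), -6835) = Add(8803, -6835) = 1968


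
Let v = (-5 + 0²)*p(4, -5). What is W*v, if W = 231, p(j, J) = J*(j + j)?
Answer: 46200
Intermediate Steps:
p(j, J) = 2*J*j (p(j, J) = J*(2*j) = 2*J*j)
v = 200 (v = (-5 + 0²)*(2*(-5)*4) = (-5 + 0)*(-40) = -5*(-40) = 200)
W*v = 231*200 = 46200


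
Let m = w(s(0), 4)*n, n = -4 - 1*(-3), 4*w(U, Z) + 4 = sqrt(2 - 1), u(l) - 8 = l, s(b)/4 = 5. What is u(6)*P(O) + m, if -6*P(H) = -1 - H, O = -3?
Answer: -47/12 ≈ -3.9167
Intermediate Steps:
s(b) = 20 (s(b) = 4*5 = 20)
u(l) = 8 + l
w(U, Z) = -3/4 (w(U, Z) = -1 + sqrt(2 - 1)/4 = -1 + sqrt(1)/4 = -1 + (1/4)*1 = -1 + 1/4 = -3/4)
n = -1 (n = -4 + 3 = -1)
P(H) = 1/6 + H/6 (P(H) = -(-1 - H)/6 = 1/6 + H/6)
m = 3/4 (m = -3/4*(-1) = 3/4 ≈ 0.75000)
u(6)*P(O) + m = (8 + 6)*(1/6 + (1/6)*(-3)) + 3/4 = 14*(1/6 - 1/2) + 3/4 = 14*(-1/3) + 3/4 = -14/3 + 3/4 = -47/12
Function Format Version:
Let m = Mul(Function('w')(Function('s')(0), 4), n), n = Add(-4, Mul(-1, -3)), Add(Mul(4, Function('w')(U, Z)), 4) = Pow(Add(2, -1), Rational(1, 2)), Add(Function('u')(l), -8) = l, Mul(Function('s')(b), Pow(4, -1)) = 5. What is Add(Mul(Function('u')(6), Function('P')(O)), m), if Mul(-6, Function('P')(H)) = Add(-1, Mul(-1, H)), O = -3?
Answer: Rational(-47, 12) ≈ -3.9167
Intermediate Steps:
Function('s')(b) = 20 (Function('s')(b) = Mul(4, 5) = 20)
Function('u')(l) = Add(8, l)
Function('w')(U, Z) = Rational(-3, 4) (Function('w')(U, Z) = Add(-1, Mul(Rational(1, 4), Pow(Add(2, -1), Rational(1, 2)))) = Add(-1, Mul(Rational(1, 4), Pow(1, Rational(1, 2)))) = Add(-1, Mul(Rational(1, 4), 1)) = Add(-1, Rational(1, 4)) = Rational(-3, 4))
n = -1 (n = Add(-4, 3) = -1)
Function('P')(H) = Add(Rational(1, 6), Mul(Rational(1, 6), H)) (Function('P')(H) = Mul(Rational(-1, 6), Add(-1, Mul(-1, H))) = Add(Rational(1, 6), Mul(Rational(1, 6), H)))
m = Rational(3, 4) (m = Mul(Rational(-3, 4), -1) = Rational(3, 4) ≈ 0.75000)
Add(Mul(Function('u')(6), Function('P')(O)), m) = Add(Mul(Add(8, 6), Add(Rational(1, 6), Mul(Rational(1, 6), -3))), Rational(3, 4)) = Add(Mul(14, Add(Rational(1, 6), Rational(-1, 2))), Rational(3, 4)) = Add(Mul(14, Rational(-1, 3)), Rational(3, 4)) = Add(Rational(-14, 3), Rational(3, 4)) = Rational(-47, 12)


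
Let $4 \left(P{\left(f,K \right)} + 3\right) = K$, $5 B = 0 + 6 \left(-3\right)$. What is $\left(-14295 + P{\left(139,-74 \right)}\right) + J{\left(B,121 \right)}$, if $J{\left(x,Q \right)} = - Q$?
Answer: $- \frac{28875}{2} \approx -14438.0$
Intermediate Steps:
$B = - \frac{18}{5}$ ($B = \frac{0 + 6 \left(-3\right)}{5} = \frac{0 - 18}{5} = \frac{1}{5} \left(-18\right) = - \frac{18}{5} \approx -3.6$)
$P{\left(f,K \right)} = -3 + \frac{K}{4}$
$\left(-14295 + P{\left(139,-74 \right)}\right) + J{\left(B,121 \right)} = \left(-14295 + \left(-3 + \frac{1}{4} \left(-74\right)\right)\right) - 121 = \left(-14295 - \frac{43}{2}\right) - 121 = - \frac{28633}{2} - 121 = - \frac{28875}{2}$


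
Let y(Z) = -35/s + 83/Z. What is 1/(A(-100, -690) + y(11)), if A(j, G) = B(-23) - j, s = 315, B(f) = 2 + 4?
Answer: 99/11230 ≈ 0.0088157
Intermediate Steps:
B(f) = 6
y(Z) = -⅑ + 83/Z (y(Z) = -35/315 + 83/Z = -35*1/315 + 83/Z = -⅑ + 83/Z)
A(j, G) = 6 - j
1/(A(-100, -690) + y(11)) = 1/((6 - 1*(-100)) + (⅑)*(747 - 1*11)/11) = 1/((6 + 100) + (⅑)*(1/11)*(747 - 11)) = 1/(106 + (⅑)*(1/11)*736) = 1/(106 + 736/99) = 1/(11230/99) = 99/11230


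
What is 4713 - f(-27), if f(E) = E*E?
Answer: 3984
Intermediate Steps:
f(E) = E²
4713 - f(-27) = 4713 - 1*(-27)² = 4713 - 1*729 = 4713 - 729 = 3984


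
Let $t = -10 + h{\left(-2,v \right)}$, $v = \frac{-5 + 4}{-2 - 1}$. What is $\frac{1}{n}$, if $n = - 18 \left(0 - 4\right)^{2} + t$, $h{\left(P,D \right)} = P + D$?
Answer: $- \frac{3}{899} \approx -0.003337$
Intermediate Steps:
$v = \frac{1}{3}$ ($v = - \frac{1}{-3} = \left(-1\right) \left(- \frac{1}{3}\right) = \frac{1}{3} \approx 0.33333$)
$h{\left(P,D \right)} = D + P$
$t = - \frac{35}{3}$ ($t = -10 + \left(\frac{1}{3} - 2\right) = -10 - \frac{5}{3} = - \frac{35}{3} \approx -11.667$)
$n = - \frac{899}{3}$ ($n = - 18 \left(0 - 4\right)^{2} - \frac{35}{3} = - 18 \left(-4\right)^{2} - \frac{35}{3} = \left(-18\right) 16 - \frac{35}{3} = -288 - \frac{35}{3} = - \frac{899}{3} \approx -299.67$)
$\frac{1}{n} = \frac{1}{- \frac{899}{3}} = - \frac{3}{899}$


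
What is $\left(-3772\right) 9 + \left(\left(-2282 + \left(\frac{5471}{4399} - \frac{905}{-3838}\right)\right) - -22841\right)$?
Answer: $- \frac{226026355025}{16883362} \approx -13388.0$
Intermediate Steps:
$\left(-3772\right) 9 + \left(\left(-2282 + \left(\frac{5471}{4399} - \frac{905}{-3838}\right)\right) - -22841\right) = -33948 + \left(\left(-2282 + \left(5471 \cdot \frac{1}{4399} - - \frac{905}{3838}\right)\right) + 22841\right) = -33948 + \left(\left(-2282 + \left(\frac{5471}{4399} + \frac{905}{3838}\right)\right) + 22841\right) = -33948 + \left(\left(-2282 + \frac{24978793}{16883362}\right) + 22841\right) = -33948 + \left(- \frac{38502853291}{16883362} + 22841\right) = -33948 + \frac{347130018151}{16883362} = - \frac{226026355025}{16883362}$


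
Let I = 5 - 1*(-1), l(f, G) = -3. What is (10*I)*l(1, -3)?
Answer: -180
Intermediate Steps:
I = 6 (I = 5 + 1 = 6)
(10*I)*l(1, -3) = (10*6)*(-3) = 60*(-3) = -180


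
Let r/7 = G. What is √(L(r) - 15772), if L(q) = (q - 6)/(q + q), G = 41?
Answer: I*√5196334178/574 ≈ 125.58*I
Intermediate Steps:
r = 287 (r = 7*41 = 287)
L(q) = (-6 + q)/(2*q) (L(q) = (-6 + q)/((2*q)) = (-6 + q)*(1/(2*q)) = (-6 + q)/(2*q))
√(L(r) - 15772) = √((½)*(-6 + 287)/287 - 15772) = √((½)*(1/287)*281 - 15772) = √(281/574 - 15772) = √(-9052847/574) = I*√5196334178/574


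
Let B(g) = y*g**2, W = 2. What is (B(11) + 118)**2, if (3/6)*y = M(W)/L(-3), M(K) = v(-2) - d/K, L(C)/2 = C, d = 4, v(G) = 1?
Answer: 225625/9 ≈ 25069.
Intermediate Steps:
L(C) = 2*C
M(K) = 1 - 4/K
y = 1/3 (y = 2*(((-4 + 2)/2)/((2*(-3)))) = 2*(((1/2)*(-2))/(-6)) = 2*(-1*(-1/6)) = 2*(1/6) = 1/3 ≈ 0.33333)
B(g) = g**2/3
(B(11) + 118)**2 = ((1/3)*11**2 + 118)**2 = ((1/3)*121 + 118)**2 = (121/3 + 118)**2 = (475/3)**2 = 225625/9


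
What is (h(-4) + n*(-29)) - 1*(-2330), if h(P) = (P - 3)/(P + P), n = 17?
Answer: 14703/8 ≈ 1837.9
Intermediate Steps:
h(P) = (-3 + P)/(2*P) (h(P) = (-3 + P)/((2*P)) = (-3 + P)*(1/(2*P)) = (-3 + P)/(2*P))
(h(-4) + n*(-29)) - 1*(-2330) = ((½)*(-3 - 4)/(-4) + 17*(-29)) - 1*(-2330) = ((½)*(-¼)*(-7) - 493) + 2330 = (7/8 - 493) + 2330 = -3937/8 + 2330 = 14703/8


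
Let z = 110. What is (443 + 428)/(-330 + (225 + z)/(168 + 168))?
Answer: -292656/110545 ≈ -2.6474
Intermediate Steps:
(443 + 428)/(-330 + (225 + z)/(168 + 168)) = (443 + 428)/(-330 + (225 + 110)/(168 + 168)) = 871/(-330 + 335/336) = 871/(-110545/336) = 871*(-336/110545) = -292656/110545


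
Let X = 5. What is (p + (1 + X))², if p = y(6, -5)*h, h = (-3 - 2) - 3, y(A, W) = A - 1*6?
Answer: 36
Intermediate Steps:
y(A, W) = -6 + A (y(A, W) = A - 6 = -6 + A)
h = -8 (h = -5 - 3 = -8)
p = 0 (p = (-6 + 6)*(-8) = 0*(-8) = 0)
(p + (1 + X))² = (0 + (1 + 5))² = (0 + 6)² = 6² = 36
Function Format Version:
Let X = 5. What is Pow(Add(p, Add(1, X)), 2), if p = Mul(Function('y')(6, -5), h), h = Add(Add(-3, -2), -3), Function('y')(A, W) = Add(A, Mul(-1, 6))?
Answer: 36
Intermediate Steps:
Function('y')(A, W) = Add(-6, A) (Function('y')(A, W) = Add(A, -6) = Add(-6, A))
h = -8 (h = Add(-5, -3) = -8)
p = 0 (p = Mul(Add(-6, 6), -8) = Mul(0, -8) = 0)
Pow(Add(p, Add(1, X)), 2) = Pow(Add(0, Add(1, 5)), 2) = Pow(Add(0, 6), 2) = Pow(6, 2) = 36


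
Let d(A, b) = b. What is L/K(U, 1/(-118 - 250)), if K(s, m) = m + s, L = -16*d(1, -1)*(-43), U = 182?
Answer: -253184/66975 ≈ -3.7803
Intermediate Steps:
L = -688 (L = -16*(-1)*(-43) = 16*(-43) = -688)
L/K(U, 1/(-118 - 250)) = -688/(1/(-118 - 250) + 182) = -688/(1/(-368) + 182) = -688/(-1/368 + 182) = -688/66975/368 = -688*368/66975 = -253184/66975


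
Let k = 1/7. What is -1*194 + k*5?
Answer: -1353/7 ≈ -193.29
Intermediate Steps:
k = 1/7 ≈ 0.14286
-1*194 + k*5 = -1*194 + (1/7)*5 = -194 + 5/7 = -1353/7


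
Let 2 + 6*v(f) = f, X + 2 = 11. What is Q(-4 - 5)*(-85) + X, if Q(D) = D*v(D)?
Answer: -2787/2 ≈ -1393.5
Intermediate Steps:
X = 9 (X = -2 + 11 = 9)
v(f) = -⅓ + f/6
Q(D) = D*(-⅓ + D/6)
Q(-4 - 5)*(-85) + X = ((-4 - 5)*(-2 + (-4 - 5))/6)*(-85) + 9 = ((⅙)*(-9)*(-2 - 9))*(-85) + 9 = ((⅙)*(-9)*(-11))*(-85) + 9 = (33/2)*(-85) + 9 = -2805/2 + 9 = -2787/2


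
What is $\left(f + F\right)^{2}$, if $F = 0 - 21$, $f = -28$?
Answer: $2401$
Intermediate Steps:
$F = -21$
$\left(f + F\right)^{2} = \left(-28 - 21\right)^{2} = \left(-49\right)^{2} = 2401$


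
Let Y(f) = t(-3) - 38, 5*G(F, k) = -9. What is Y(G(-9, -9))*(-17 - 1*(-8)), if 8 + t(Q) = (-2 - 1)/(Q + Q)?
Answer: 819/2 ≈ 409.50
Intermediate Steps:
G(F, k) = -9/5 (G(F, k) = (⅕)*(-9) = -9/5)
t(Q) = -8 - 3/(2*Q) (t(Q) = -8 + (-2 - 1)/(Q + Q) = -8 - 3*1/(2*Q) = -8 - 3/(2*Q))
Y(f) = -91/2 (Y(f) = (-8 - 3/2/(-3)) - 38 = (-8 - 3/2*(-⅓)) - 38 = (-8 + ½) - 38 = -15/2 - 38 = -91/2)
Y(G(-9, -9))*(-17 - 1*(-8)) = -91*(-17 - 1*(-8))/2 = -91*(-17 + 8)/2 = -91/2*(-9) = 819/2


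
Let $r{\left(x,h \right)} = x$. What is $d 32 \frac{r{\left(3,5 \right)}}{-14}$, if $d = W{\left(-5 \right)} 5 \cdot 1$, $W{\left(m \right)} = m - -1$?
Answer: $\frac{960}{7} \approx 137.14$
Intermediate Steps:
$W{\left(m \right)} = 1 + m$ ($W{\left(m \right)} = m + 1 = 1 + m$)
$d = -20$ ($d = \left(1 - 5\right) 5 \cdot 1 = \left(-4\right) 5 \cdot 1 = \left(-20\right) 1 = -20$)
$d 32 \frac{r{\left(3,5 \right)}}{-14} = \left(-20\right) 32 \frac{3}{-14} = - 640 \cdot 3 \left(- \frac{1}{14}\right) = \left(-640\right) \left(- \frac{3}{14}\right) = \frac{960}{7}$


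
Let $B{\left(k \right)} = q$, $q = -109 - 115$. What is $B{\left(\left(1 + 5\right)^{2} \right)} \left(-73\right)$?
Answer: $16352$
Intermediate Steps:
$q = -224$ ($q = -109 - 115 = -224$)
$B{\left(k \right)} = -224$
$B{\left(\left(1 + 5\right)^{2} \right)} \left(-73\right) = \left(-224\right) \left(-73\right) = 16352$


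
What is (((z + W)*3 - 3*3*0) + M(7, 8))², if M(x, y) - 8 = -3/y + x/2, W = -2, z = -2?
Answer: 49/64 ≈ 0.76563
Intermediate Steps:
M(x, y) = 8 + x/2 - 3/y (M(x, y) = 8 + (-3/y + x/2) = 8 + (x/2 - 3/y) = 8 + x/2 - 3/y)
(((z + W)*3 - 3*3*0) + M(7, 8))² = (((-2 - 2)*3 - 3*3*0) + (8 + (½)*7 - 3/8))² = ((-4*3 - 9*0) + (8 + 7/2 - 3*⅛))² = ((-12 - 1*0) + (8 + 7/2 - 3/8))² = ((-12 + 0) + 89/8)² = (-12 + 89/8)² = (-7/8)² = 49/64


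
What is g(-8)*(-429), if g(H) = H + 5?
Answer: 1287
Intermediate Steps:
g(H) = 5 + H
g(-8)*(-429) = (5 - 8)*(-429) = -3*(-429) = 1287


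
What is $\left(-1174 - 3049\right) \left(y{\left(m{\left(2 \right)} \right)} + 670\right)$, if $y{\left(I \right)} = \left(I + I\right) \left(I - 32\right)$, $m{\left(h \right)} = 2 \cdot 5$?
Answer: $-971290$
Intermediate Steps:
$m{\left(h \right)} = 10$
$y{\left(I \right)} = 2 I \left(-32 + I\right)$
$\left(-1174 - 3049\right) \left(y{\left(m{\left(2 \right)} \right)} + 670\right) = \left(-1174 - 3049\right) \left(2 \cdot 10 \left(-32 + 10\right) + 670\right) = - 4223 \left(2 \cdot 10 \left(-22\right) + 670\right) = - 4223 \left(-440 + 670\right) = \left(-4223\right) 230 = -971290$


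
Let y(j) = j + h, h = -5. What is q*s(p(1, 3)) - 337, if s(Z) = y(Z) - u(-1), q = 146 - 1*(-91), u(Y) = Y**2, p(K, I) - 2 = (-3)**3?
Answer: -7684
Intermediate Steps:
p(K, I) = -25 (p(K, I) = 2 + (-3)**3 = 2 - 27 = -25)
y(j) = -5 + j (y(j) = j - 5 = -5 + j)
q = 237 (q = 146 + 91 = 237)
s(Z) = -6 + Z (s(Z) = (-5 + Z) - 1*(-1)**2 = (-5 + Z) - 1*1 = (-5 + Z) - 1 = -6 + Z)
q*s(p(1, 3)) - 337 = 237*(-6 - 25) - 337 = 237*(-31) - 337 = -7347 - 337 = -7684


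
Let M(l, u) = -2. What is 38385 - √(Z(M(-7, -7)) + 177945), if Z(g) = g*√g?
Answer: 38385 - √(177945 - 2*I*√2) ≈ 37963.0 + 0.0033525*I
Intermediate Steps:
Z(g) = g^(3/2)
38385 - √(Z(M(-7, -7)) + 177945) = 38385 - √((-2)^(3/2) + 177945) = 38385 - √(-2*I*√2 + 177945) = 38385 - √(177945 - 2*I*√2)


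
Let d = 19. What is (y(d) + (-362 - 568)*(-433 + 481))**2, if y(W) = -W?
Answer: 1994426281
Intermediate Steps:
(y(d) + (-362 - 568)*(-433 + 481))**2 = (-1*19 + (-362 - 568)*(-433 + 481))**2 = (-19 - 930*48)**2 = (-19 - 44640)**2 = (-44659)**2 = 1994426281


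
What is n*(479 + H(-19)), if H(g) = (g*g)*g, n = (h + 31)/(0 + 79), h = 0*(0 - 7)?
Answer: -197780/79 ≈ -2503.5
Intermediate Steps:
h = 0 (h = 0*(-7) = 0)
n = 31/79 (n = (0 + 31)/(0 + 79) = 31/79 ≈ 0.39241)
H(g) = g³ (H(g) = g²*g = g³)
n*(479 + H(-19)) = 31*(479 + (-19)³)/79 = 31*(479 - 6859)/79 = (31/79)*(-6380) = -197780/79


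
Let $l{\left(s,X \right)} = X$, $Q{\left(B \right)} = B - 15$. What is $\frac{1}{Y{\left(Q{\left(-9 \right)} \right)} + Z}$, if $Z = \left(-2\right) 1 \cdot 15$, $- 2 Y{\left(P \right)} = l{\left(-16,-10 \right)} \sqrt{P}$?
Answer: $- \frac{1}{50} - \frac{i \sqrt{6}}{150} \approx -0.02 - 0.01633 i$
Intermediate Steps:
$Q{\left(B \right)} = -15 + B$
$Y{\left(P \right)} = 5 \sqrt{P}$ ($Y{\left(P \right)} = - \frac{\left(-10\right) \sqrt{P}}{2} = 5 \sqrt{P}$)
$Z = -30$ ($Z = \left(-2\right) 15 = -30$)
$\frac{1}{Y{\left(Q{\left(-9 \right)} \right)} + Z} = \frac{1}{5 \sqrt{-15 - 9} - 30} = \frac{1}{5 \sqrt{-24} - 30} = \frac{1}{5 \cdot 2 i \sqrt{6} - 30} = \frac{1}{10 i \sqrt{6} - 30} = \frac{1}{-30 + 10 i \sqrt{6}}$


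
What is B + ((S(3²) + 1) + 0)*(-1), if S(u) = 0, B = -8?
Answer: -9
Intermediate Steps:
B + ((S(3²) + 1) + 0)*(-1) = -8 + ((0 + 1) + 0)*(-1) = -8 + (1 + 0)*(-1) = -8 + 1*(-1) = -8 - 1 = -9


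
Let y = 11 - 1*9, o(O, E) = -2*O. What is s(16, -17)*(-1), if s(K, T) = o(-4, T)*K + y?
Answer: -130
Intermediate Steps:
y = 2 (y = 11 - 9 = 2)
s(K, T) = 2 + 8*K (s(K, T) = (-2*(-4))*K + 2 = 8*K + 2 = 2 + 8*K)
s(16, -17)*(-1) = (2 + 8*16)*(-1) = (2 + 128)*(-1) = 130*(-1) = -130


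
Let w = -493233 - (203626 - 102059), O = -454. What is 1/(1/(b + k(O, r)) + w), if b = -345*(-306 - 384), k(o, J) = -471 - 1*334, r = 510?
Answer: -237245/141113325999 ≈ -1.6812e-6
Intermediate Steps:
k(o, J) = -805 (k(o, J) = -471 - 334 = -805)
w = -594800 (w = -493233 - 1*101567 = -493233 - 101567 = -594800)
b = 238050 (b = -345*(-690) = 238050)
1/(1/(b + k(O, r)) + w) = 1/(1/(238050 - 805) - 594800) = 1/(1/237245 - 594800) = 1/(-141113325999/237245) = -237245/141113325999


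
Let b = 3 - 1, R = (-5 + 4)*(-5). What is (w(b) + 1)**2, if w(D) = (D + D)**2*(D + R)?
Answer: 12769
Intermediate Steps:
R = 5 (R = -1*(-5) = 5)
b = 2
w(D) = 4*D**2*(5 + D) (w(D) = (D + D)**2*(D + 5) = (2*D)**2*(5 + D) = (4*D**2)*(5 + D) = 4*D**2*(5 + D))
(w(b) + 1)**2 = (4*2**2*(5 + 2) + 1)**2 = (4*4*7 + 1)**2 = (112 + 1)**2 = 113**2 = 12769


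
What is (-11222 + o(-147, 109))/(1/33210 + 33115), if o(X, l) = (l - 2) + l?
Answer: -365509260/1099749151 ≈ -0.33236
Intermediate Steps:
o(X, l) = -2 + 2*l (o(X, l) = (-2 + l) + l = -2 + 2*l)
(-11222 + o(-147, 109))/(1/33210 + 33115) = (-11222 + (-2 + 2*109))/(1/33210 + 33115) = (-11222 + (-2 + 218))/(1/33210 + 33115) = (-11222 + 216)/(1099749151/33210) = -11006*33210/1099749151 = -365509260/1099749151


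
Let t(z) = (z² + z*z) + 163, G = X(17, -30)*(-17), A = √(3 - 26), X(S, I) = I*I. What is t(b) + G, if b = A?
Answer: -15183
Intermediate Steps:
X(S, I) = I²
A = I*√23 (A = √(-23) = I*√23 ≈ 4.7958*I)
b = I*√23 ≈ 4.7958*I
G = -15300 (G = (-30)²*(-17) = 900*(-17) = -15300)
t(z) = 163 + 2*z² (t(z) = (z² + z²) + 163 = 2*z² + 163 = 163 + 2*z²)
t(b) + G = (163 + 2*(I*√23)²) - 15300 = (163 + 2*(-23)) - 15300 = (163 - 46) - 15300 = 117 - 15300 = -15183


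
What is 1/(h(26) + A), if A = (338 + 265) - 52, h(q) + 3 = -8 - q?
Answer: 1/514 ≈ 0.0019455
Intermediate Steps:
h(q) = -11 - q (h(q) = -3 + (-8 - q) = -11 - q)
A = 551 (A = 603 - 52 = 551)
1/(h(26) + A) = 1/((-11 - 1*26) + 551) = 1/((-11 - 26) + 551) = 1/(-37 + 551) = 1/514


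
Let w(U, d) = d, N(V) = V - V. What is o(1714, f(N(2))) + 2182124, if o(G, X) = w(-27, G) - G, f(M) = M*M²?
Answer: 2182124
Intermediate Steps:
N(V) = 0
f(M) = M³
o(G, X) = 0 (o(G, X) = G - G = 0)
o(1714, f(N(2))) + 2182124 = 0 + 2182124 = 2182124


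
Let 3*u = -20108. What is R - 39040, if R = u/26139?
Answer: -3061419788/78417 ≈ -39040.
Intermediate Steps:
u = -20108/3 (u = (⅓)*(-20108) = -20108/3 ≈ -6702.7)
R = -20108/78417 (R = -20108/3/26139 = -20108/3*1/26139 = -20108/78417 ≈ -0.25642)
R - 39040 = -20108/78417 - 39040 = -3061419788/78417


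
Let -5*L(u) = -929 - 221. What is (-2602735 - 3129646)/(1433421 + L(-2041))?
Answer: -5732381/1433651 ≈ -3.9985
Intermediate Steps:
L(u) = 230 (L(u) = -(-929 - 221)/5 = -⅕*(-1150) = 230)
(-2602735 - 3129646)/(1433421 + L(-2041)) = (-2602735 - 3129646)/(1433421 + 230) = -5732381/1433651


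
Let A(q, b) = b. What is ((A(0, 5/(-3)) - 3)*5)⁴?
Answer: 24010000/81 ≈ 2.9642e+5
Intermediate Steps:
((A(0, 5/(-3)) - 3)*5)⁴ = ((5/(-3) - 3)*5)⁴ = ((5*(-⅓) - 3)*5)⁴ = ((-5/3 - 3)*5)⁴ = (-14/3*5)⁴ = (-70/3)⁴ = 24010000/81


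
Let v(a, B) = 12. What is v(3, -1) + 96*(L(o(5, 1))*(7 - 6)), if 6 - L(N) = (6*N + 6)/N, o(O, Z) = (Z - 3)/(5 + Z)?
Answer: 1740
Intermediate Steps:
o(O, Z) = (-3 + Z)/(5 + Z)
L(N) = 6 - (6 + 6*N)/N (L(N) = 6 - (6*N + 6)/N = 6 - (6 + 6*N)/N)
v(3, -1) + 96*(L(o(5, 1))*(7 - 6)) = 12 + 96*((-6*(5 + 1)/(-3 + 1))*(7 - 6)) = 12 + 96*(-6/(-2/6)*1) = 12 + 96*(-6/((⅙)*(-2))*1) = 12 + 96*(-6/(-⅓)*1) = 12 + 96*(-6*(-3)*1) = 12 + 96*(18*1) = 12 + 96*18 = 12 + 1728 = 1740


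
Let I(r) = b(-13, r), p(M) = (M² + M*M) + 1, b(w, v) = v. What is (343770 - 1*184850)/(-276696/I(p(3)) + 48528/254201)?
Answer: -5049702865/462733407 ≈ -10.913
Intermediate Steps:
p(M) = 1 + 2*M² (p(M) = (M² + M²) + 1 = 2*M² + 1 = 1 + 2*M²)
I(r) = r
(343770 - 1*184850)/(-276696/I(p(3)) + 48528/254201) = (343770 - 1*184850)/(-276696/(1 + 2*3²) + 48528/254201) = (343770 - 184850)/(-276696/(1 + 2*9) + 48528*(1/254201)) = 158920/(-276696/(1 + 18) + 48528/254201) = 158920/(-276696/19 + 48528/254201) = 158920/(-3701867256/254201) = 158920*(-254201/3701867256) = -5049702865/462733407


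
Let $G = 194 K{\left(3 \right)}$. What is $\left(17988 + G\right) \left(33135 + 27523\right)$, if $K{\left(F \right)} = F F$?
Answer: $1197024972$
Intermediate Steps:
$K{\left(F \right)} = F^{2}$
$G = 1746$ ($G = 194 \cdot 3^{2} = 194 \cdot 9 = 1746$)
$\left(17988 + G\right) \left(33135 + 27523\right) = \left(17988 + 1746\right) \left(33135 + 27523\right) = 19734 \cdot 60658 = 1197024972$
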